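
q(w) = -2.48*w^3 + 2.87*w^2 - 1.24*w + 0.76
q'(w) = -7.44*w^2 + 5.74*w - 1.24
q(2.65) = -28.52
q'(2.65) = -38.28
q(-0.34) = 1.61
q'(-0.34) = -4.05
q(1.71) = -5.37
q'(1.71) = -13.18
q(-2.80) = 81.17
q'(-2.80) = -75.64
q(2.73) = -31.69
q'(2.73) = -41.02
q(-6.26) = 729.37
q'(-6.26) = -328.73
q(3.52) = -76.21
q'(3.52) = -73.22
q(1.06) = -0.28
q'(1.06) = -3.52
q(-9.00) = 2052.31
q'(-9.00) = -655.54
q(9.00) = -1585.85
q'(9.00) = -552.22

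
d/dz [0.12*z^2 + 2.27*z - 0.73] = 0.24*z + 2.27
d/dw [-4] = 0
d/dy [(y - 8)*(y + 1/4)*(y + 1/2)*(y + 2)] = 4*y^3 - 63*y^2/4 - 163*y/4 - 51/4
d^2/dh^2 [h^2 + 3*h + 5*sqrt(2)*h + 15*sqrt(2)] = 2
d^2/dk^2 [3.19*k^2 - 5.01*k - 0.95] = 6.38000000000000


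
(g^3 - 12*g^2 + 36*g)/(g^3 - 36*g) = (g - 6)/(g + 6)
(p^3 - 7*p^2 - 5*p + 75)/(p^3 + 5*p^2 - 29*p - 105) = (p - 5)/(p + 7)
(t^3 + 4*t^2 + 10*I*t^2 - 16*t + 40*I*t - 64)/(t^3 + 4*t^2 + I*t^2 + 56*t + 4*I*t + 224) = (t + 2*I)/(t - 7*I)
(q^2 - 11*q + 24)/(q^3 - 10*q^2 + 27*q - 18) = (q - 8)/(q^2 - 7*q + 6)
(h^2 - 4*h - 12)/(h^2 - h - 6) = (h - 6)/(h - 3)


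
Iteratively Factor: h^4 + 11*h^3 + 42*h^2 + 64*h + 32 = (h + 4)*(h^3 + 7*h^2 + 14*h + 8) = (h + 4)^2*(h^2 + 3*h + 2) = (h + 2)*(h + 4)^2*(h + 1)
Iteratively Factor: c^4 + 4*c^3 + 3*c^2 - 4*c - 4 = (c - 1)*(c^3 + 5*c^2 + 8*c + 4) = (c - 1)*(c + 2)*(c^2 + 3*c + 2) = (c - 1)*(c + 1)*(c + 2)*(c + 2)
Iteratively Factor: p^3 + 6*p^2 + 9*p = (p)*(p^2 + 6*p + 9) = p*(p + 3)*(p + 3)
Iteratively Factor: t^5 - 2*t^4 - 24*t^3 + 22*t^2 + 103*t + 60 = (t + 1)*(t^4 - 3*t^3 - 21*t^2 + 43*t + 60) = (t + 1)*(t + 4)*(t^3 - 7*t^2 + 7*t + 15) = (t - 5)*(t + 1)*(t + 4)*(t^2 - 2*t - 3) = (t - 5)*(t - 3)*(t + 1)*(t + 4)*(t + 1)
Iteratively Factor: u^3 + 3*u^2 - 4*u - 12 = (u - 2)*(u^2 + 5*u + 6) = (u - 2)*(u + 3)*(u + 2)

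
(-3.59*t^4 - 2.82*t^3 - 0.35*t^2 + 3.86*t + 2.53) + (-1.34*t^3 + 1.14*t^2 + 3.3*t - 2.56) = -3.59*t^4 - 4.16*t^3 + 0.79*t^2 + 7.16*t - 0.0300000000000002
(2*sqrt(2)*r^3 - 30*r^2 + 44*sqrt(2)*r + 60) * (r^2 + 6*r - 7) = 2*sqrt(2)*r^5 - 30*r^4 + 12*sqrt(2)*r^4 - 180*r^3 + 30*sqrt(2)*r^3 + 270*r^2 + 264*sqrt(2)*r^2 - 308*sqrt(2)*r + 360*r - 420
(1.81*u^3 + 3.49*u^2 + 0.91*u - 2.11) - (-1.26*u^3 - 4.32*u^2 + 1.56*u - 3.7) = 3.07*u^3 + 7.81*u^2 - 0.65*u + 1.59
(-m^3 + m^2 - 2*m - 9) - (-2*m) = -m^3 + m^2 - 9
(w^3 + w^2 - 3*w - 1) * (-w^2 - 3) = -w^5 - w^4 - 2*w^2 + 9*w + 3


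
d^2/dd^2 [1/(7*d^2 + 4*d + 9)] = 2*(-49*d^2 - 28*d + 4*(7*d + 2)^2 - 63)/(7*d^2 + 4*d + 9)^3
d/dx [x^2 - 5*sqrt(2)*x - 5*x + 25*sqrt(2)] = 2*x - 5*sqrt(2) - 5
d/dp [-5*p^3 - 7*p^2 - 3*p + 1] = -15*p^2 - 14*p - 3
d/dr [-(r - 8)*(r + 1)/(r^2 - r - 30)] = 2*(-3*r^2 + 22*r - 101)/(r^4 - 2*r^3 - 59*r^2 + 60*r + 900)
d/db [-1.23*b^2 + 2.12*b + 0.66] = 2.12 - 2.46*b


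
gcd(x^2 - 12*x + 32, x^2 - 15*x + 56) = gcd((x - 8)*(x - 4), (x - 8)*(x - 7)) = x - 8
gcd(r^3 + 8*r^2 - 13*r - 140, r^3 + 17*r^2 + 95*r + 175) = r^2 + 12*r + 35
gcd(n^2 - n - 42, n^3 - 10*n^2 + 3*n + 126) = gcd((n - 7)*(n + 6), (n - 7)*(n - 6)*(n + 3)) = n - 7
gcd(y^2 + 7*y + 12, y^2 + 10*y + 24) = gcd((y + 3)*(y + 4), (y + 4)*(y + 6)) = y + 4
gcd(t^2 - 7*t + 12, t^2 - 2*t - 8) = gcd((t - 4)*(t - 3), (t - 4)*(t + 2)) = t - 4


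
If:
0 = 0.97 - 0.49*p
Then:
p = 1.98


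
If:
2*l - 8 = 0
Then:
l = 4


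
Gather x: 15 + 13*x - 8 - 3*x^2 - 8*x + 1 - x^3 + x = -x^3 - 3*x^2 + 6*x + 8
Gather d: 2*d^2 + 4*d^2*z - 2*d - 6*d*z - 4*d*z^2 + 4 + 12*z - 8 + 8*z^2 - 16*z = d^2*(4*z + 2) + d*(-4*z^2 - 6*z - 2) + 8*z^2 - 4*z - 4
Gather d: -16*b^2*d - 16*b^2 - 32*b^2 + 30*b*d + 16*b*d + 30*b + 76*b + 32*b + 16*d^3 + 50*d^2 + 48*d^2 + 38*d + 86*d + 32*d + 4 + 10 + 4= -48*b^2 + 138*b + 16*d^3 + 98*d^2 + d*(-16*b^2 + 46*b + 156) + 18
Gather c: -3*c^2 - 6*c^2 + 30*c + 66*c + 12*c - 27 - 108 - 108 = -9*c^2 + 108*c - 243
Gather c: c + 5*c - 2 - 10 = 6*c - 12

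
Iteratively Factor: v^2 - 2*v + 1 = (v - 1)*(v - 1)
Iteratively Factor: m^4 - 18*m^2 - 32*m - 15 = (m + 3)*(m^3 - 3*m^2 - 9*m - 5) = (m + 1)*(m + 3)*(m^2 - 4*m - 5) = (m - 5)*(m + 1)*(m + 3)*(m + 1)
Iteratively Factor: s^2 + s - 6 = (s - 2)*(s + 3)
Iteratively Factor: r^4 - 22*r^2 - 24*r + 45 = (r - 1)*(r^3 + r^2 - 21*r - 45) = (r - 1)*(r + 3)*(r^2 - 2*r - 15) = (r - 1)*(r + 3)^2*(r - 5)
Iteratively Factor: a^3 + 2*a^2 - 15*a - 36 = (a + 3)*(a^2 - a - 12) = (a - 4)*(a + 3)*(a + 3)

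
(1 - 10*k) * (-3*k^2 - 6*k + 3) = 30*k^3 + 57*k^2 - 36*k + 3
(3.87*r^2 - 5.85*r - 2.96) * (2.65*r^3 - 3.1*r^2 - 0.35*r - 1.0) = 10.2555*r^5 - 27.4995*r^4 + 8.9365*r^3 + 7.3535*r^2 + 6.886*r + 2.96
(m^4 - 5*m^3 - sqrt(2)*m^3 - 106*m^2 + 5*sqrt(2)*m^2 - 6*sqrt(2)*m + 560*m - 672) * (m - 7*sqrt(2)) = m^5 - 8*sqrt(2)*m^4 - 5*m^4 - 92*m^3 + 40*sqrt(2)*m^3 + 490*m^2 + 736*sqrt(2)*m^2 - 3920*sqrt(2)*m - 588*m + 4704*sqrt(2)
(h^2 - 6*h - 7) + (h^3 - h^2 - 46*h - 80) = h^3 - 52*h - 87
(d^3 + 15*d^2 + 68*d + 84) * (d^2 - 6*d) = d^5 + 9*d^4 - 22*d^3 - 324*d^2 - 504*d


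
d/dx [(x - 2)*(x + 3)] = 2*x + 1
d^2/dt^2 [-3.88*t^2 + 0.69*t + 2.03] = -7.76000000000000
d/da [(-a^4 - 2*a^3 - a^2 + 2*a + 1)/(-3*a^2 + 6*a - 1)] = 2*(3*a^5 - 6*a^4 - 10*a^3 + 3*a^2 + 4*a - 4)/(9*a^4 - 36*a^3 + 42*a^2 - 12*a + 1)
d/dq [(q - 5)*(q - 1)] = 2*q - 6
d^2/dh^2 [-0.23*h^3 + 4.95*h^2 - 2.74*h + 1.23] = 9.9 - 1.38*h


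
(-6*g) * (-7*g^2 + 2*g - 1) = 42*g^3 - 12*g^2 + 6*g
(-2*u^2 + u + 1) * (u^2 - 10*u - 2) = -2*u^4 + 21*u^3 - 5*u^2 - 12*u - 2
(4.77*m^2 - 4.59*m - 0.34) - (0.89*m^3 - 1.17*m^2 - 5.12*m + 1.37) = -0.89*m^3 + 5.94*m^2 + 0.53*m - 1.71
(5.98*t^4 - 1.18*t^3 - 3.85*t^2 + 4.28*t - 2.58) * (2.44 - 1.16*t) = -6.9368*t^5 + 15.96*t^4 + 1.5868*t^3 - 14.3588*t^2 + 13.436*t - 6.2952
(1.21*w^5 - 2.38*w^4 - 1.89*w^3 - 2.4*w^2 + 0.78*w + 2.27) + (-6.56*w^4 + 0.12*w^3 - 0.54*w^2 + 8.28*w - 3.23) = 1.21*w^5 - 8.94*w^4 - 1.77*w^3 - 2.94*w^2 + 9.06*w - 0.96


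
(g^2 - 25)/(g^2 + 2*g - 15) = (g - 5)/(g - 3)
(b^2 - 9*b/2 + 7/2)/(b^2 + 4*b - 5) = (b - 7/2)/(b + 5)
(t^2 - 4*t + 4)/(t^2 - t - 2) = (t - 2)/(t + 1)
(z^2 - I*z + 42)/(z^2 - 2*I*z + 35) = (z + 6*I)/(z + 5*I)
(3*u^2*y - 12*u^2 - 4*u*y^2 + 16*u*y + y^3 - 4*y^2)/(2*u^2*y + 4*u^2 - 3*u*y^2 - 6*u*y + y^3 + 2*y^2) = (-3*u*y + 12*u + y^2 - 4*y)/(-2*u*y - 4*u + y^2 + 2*y)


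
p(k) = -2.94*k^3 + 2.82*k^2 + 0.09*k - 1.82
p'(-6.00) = -351.27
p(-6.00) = 734.20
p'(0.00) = 0.09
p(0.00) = -1.82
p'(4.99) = -191.39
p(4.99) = -296.45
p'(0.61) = 0.25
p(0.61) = -1.38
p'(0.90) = -1.98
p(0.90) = -1.60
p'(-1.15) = -18.06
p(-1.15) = 6.28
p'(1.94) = -22.16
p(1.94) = -12.50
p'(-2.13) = -51.94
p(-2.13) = 39.19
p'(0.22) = 0.90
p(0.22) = -1.70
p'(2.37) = -36.08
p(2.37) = -24.90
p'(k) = -8.82*k^2 + 5.64*k + 0.09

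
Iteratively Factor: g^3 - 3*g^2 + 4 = (g - 2)*(g^2 - g - 2) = (g - 2)^2*(g + 1)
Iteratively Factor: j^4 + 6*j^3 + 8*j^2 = (j + 4)*(j^3 + 2*j^2) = j*(j + 4)*(j^2 + 2*j) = j^2*(j + 4)*(j + 2)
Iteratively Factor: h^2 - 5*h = (h)*(h - 5)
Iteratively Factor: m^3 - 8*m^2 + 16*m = (m)*(m^2 - 8*m + 16) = m*(m - 4)*(m - 4)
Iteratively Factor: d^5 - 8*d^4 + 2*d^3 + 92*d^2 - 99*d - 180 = (d - 4)*(d^4 - 4*d^3 - 14*d^2 + 36*d + 45) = (d - 4)*(d + 1)*(d^3 - 5*d^2 - 9*d + 45) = (d - 4)*(d + 1)*(d + 3)*(d^2 - 8*d + 15) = (d - 4)*(d - 3)*(d + 1)*(d + 3)*(d - 5)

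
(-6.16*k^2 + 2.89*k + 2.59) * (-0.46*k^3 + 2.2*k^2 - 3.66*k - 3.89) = 2.8336*k^5 - 14.8814*k^4 + 27.7122*k^3 + 19.083*k^2 - 20.7215*k - 10.0751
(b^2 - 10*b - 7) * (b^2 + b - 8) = b^4 - 9*b^3 - 25*b^2 + 73*b + 56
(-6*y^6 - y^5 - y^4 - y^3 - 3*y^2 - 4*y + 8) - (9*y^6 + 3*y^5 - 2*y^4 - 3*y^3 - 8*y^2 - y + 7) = -15*y^6 - 4*y^5 + y^4 + 2*y^3 + 5*y^2 - 3*y + 1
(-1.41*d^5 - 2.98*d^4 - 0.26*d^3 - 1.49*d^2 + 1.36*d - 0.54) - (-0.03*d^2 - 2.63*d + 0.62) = -1.41*d^5 - 2.98*d^4 - 0.26*d^3 - 1.46*d^2 + 3.99*d - 1.16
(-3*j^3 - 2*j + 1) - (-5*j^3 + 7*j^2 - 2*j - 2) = 2*j^3 - 7*j^2 + 3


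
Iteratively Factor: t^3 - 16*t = (t)*(t^2 - 16) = t*(t + 4)*(t - 4)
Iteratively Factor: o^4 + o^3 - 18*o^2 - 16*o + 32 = (o + 4)*(o^3 - 3*o^2 - 6*o + 8) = (o - 4)*(o + 4)*(o^2 + o - 2) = (o - 4)*(o - 1)*(o + 4)*(o + 2)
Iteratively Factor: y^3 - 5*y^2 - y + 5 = (y - 1)*(y^2 - 4*y - 5) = (y - 1)*(y + 1)*(y - 5)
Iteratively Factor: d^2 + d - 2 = (d + 2)*(d - 1)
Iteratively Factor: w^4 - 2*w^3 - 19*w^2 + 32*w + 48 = (w - 4)*(w^3 + 2*w^2 - 11*w - 12) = (w - 4)*(w - 3)*(w^2 + 5*w + 4) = (w - 4)*(w - 3)*(w + 4)*(w + 1)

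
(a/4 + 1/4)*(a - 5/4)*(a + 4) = a^3/4 + 15*a^2/16 - 9*a/16 - 5/4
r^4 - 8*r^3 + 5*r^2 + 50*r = r*(r - 5)^2*(r + 2)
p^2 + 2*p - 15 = (p - 3)*(p + 5)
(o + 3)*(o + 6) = o^2 + 9*o + 18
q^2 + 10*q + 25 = (q + 5)^2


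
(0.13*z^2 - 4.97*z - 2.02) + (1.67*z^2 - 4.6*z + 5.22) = 1.8*z^2 - 9.57*z + 3.2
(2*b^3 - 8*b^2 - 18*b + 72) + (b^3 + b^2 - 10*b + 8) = 3*b^3 - 7*b^2 - 28*b + 80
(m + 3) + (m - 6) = 2*m - 3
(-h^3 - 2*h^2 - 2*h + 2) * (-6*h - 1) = 6*h^4 + 13*h^3 + 14*h^2 - 10*h - 2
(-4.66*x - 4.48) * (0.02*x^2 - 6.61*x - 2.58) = -0.0932*x^3 + 30.713*x^2 + 41.6356*x + 11.5584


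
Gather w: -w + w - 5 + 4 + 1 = 0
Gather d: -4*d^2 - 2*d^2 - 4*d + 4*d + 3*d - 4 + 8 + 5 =-6*d^2 + 3*d + 9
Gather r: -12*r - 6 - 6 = -12*r - 12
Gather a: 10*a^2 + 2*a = 10*a^2 + 2*a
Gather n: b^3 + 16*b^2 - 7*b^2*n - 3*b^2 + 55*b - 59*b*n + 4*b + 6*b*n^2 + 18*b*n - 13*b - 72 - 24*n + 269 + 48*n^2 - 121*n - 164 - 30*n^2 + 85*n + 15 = b^3 + 13*b^2 + 46*b + n^2*(6*b + 18) + n*(-7*b^2 - 41*b - 60) + 48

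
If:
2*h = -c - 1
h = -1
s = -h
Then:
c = 1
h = -1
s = 1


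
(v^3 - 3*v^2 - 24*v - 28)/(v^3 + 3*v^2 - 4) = (v - 7)/(v - 1)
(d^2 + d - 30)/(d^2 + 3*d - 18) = (d - 5)/(d - 3)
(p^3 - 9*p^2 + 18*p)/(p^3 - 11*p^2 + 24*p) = (p - 6)/(p - 8)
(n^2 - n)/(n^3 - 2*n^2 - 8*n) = (1 - n)/(-n^2 + 2*n + 8)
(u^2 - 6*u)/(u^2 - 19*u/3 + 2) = 3*u/(3*u - 1)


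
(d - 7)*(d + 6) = d^2 - d - 42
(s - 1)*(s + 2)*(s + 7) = s^3 + 8*s^2 + 5*s - 14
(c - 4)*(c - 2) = c^2 - 6*c + 8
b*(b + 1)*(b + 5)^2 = b^4 + 11*b^3 + 35*b^2 + 25*b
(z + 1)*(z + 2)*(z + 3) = z^3 + 6*z^2 + 11*z + 6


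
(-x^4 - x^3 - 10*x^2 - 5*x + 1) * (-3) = 3*x^4 + 3*x^3 + 30*x^2 + 15*x - 3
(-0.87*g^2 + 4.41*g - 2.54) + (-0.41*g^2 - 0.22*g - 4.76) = -1.28*g^2 + 4.19*g - 7.3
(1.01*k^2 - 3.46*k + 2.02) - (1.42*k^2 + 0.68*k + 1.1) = -0.41*k^2 - 4.14*k + 0.92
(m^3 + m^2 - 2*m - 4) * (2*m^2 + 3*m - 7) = 2*m^5 + 5*m^4 - 8*m^3 - 21*m^2 + 2*m + 28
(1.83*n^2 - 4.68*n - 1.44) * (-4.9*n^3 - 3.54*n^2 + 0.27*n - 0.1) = -8.967*n^5 + 16.4538*n^4 + 24.1173*n^3 + 3.651*n^2 + 0.0791999999999999*n + 0.144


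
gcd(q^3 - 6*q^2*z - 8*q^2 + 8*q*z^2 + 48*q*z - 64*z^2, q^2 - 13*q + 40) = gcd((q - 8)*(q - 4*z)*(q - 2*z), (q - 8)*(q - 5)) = q - 8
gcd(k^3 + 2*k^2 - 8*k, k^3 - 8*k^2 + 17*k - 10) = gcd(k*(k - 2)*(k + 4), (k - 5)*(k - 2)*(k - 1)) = k - 2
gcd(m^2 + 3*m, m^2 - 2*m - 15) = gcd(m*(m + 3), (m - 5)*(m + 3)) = m + 3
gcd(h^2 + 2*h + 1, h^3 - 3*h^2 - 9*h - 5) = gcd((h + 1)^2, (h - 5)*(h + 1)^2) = h^2 + 2*h + 1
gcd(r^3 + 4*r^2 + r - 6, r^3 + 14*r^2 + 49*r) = 1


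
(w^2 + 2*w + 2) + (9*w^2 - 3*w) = 10*w^2 - w + 2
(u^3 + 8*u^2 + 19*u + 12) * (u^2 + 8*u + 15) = u^5 + 16*u^4 + 98*u^3 + 284*u^2 + 381*u + 180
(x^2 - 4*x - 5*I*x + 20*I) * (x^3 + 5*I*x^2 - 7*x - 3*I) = x^5 - 4*x^4 + 18*x^3 - 72*x^2 + 32*I*x^2 - 15*x - 128*I*x + 60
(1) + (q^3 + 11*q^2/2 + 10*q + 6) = q^3 + 11*q^2/2 + 10*q + 7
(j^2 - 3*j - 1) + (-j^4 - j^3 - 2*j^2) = -j^4 - j^3 - j^2 - 3*j - 1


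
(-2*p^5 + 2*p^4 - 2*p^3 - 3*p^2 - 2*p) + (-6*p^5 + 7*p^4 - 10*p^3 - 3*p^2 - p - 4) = -8*p^5 + 9*p^4 - 12*p^3 - 6*p^2 - 3*p - 4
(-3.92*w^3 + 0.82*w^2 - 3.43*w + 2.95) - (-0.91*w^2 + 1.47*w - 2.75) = -3.92*w^3 + 1.73*w^2 - 4.9*w + 5.7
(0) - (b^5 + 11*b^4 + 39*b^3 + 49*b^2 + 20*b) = -b^5 - 11*b^4 - 39*b^3 - 49*b^2 - 20*b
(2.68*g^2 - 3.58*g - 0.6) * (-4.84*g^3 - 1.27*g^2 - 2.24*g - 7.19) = -12.9712*g^5 + 13.9236*g^4 + 1.4474*g^3 - 10.488*g^2 + 27.0842*g + 4.314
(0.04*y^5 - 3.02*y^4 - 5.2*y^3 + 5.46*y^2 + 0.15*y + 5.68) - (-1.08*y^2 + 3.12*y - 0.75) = 0.04*y^5 - 3.02*y^4 - 5.2*y^3 + 6.54*y^2 - 2.97*y + 6.43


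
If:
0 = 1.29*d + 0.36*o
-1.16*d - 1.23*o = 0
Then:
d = 0.00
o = 0.00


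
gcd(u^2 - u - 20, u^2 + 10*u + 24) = u + 4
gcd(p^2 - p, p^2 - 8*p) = p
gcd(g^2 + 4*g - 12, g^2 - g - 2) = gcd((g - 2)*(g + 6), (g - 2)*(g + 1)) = g - 2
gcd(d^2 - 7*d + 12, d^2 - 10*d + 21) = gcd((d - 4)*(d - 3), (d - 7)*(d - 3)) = d - 3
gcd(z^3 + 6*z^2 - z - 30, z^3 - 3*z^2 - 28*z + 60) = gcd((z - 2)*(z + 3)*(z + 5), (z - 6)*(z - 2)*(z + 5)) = z^2 + 3*z - 10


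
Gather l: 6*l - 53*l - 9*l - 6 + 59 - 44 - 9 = -56*l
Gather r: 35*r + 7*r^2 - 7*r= 7*r^2 + 28*r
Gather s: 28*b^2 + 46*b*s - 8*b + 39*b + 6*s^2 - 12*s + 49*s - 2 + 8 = 28*b^2 + 31*b + 6*s^2 + s*(46*b + 37) + 6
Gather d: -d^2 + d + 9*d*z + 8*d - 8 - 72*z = -d^2 + d*(9*z + 9) - 72*z - 8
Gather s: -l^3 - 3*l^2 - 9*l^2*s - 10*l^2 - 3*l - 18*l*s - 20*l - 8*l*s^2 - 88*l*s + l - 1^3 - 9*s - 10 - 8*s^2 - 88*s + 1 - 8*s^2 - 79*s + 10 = -l^3 - 13*l^2 - 22*l + s^2*(-8*l - 16) + s*(-9*l^2 - 106*l - 176)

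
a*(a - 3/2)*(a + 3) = a^3 + 3*a^2/2 - 9*a/2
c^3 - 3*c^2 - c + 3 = (c - 3)*(c - 1)*(c + 1)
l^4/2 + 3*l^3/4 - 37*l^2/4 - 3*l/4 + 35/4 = (l/2 + 1/2)*(l - 7/2)*(l - 1)*(l + 5)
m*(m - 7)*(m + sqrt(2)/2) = m^3 - 7*m^2 + sqrt(2)*m^2/2 - 7*sqrt(2)*m/2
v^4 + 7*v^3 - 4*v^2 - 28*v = v*(v - 2)*(v + 2)*(v + 7)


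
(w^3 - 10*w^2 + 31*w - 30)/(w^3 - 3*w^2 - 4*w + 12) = (w - 5)/(w + 2)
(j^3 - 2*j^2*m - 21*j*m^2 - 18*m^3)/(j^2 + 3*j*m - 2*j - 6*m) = (j^2 - 5*j*m - 6*m^2)/(j - 2)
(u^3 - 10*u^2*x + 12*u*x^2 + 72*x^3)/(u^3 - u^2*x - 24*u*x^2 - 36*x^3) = (u - 6*x)/(u + 3*x)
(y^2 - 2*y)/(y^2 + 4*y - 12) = y/(y + 6)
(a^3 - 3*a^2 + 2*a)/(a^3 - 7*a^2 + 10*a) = (a - 1)/(a - 5)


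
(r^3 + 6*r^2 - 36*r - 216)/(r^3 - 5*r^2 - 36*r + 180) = (r + 6)/(r - 5)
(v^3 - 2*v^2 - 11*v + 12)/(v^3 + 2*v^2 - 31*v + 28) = (v + 3)/(v + 7)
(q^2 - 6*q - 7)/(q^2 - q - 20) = (-q^2 + 6*q + 7)/(-q^2 + q + 20)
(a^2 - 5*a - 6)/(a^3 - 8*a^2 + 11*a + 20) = (a - 6)/(a^2 - 9*a + 20)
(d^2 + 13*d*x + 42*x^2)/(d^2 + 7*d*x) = (d + 6*x)/d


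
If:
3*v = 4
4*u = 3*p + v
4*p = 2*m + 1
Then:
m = 8*u/3 - 25/18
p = 4*u/3 - 4/9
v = 4/3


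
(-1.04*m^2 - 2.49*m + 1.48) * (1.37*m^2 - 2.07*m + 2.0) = -1.4248*m^4 - 1.2585*m^3 + 5.1019*m^2 - 8.0436*m + 2.96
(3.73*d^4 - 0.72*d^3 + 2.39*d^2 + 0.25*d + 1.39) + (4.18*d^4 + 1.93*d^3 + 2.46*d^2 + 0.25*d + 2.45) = 7.91*d^4 + 1.21*d^3 + 4.85*d^2 + 0.5*d + 3.84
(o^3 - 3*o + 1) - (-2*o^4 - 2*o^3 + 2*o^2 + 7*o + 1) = 2*o^4 + 3*o^3 - 2*o^2 - 10*o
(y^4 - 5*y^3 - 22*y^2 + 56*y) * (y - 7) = y^5 - 12*y^4 + 13*y^3 + 210*y^2 - 392*y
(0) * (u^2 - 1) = 0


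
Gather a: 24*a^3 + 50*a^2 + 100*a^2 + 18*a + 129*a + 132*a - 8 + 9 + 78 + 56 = 24*a^3 + 150*a^2 + 279*a + 135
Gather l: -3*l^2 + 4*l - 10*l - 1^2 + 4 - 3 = -3*l^2 - 6*l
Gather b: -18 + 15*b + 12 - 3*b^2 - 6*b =-3*b^2 + 9*b - 6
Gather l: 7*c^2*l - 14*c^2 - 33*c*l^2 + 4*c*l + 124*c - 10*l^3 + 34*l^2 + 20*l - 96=-14*c^2 + 124*c - 10*l^3 + l^2*(34 - 33*c) + l*(7*c^2 + 4*c + 20) - 96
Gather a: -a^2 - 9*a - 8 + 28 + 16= -a^2 - 9*a + 36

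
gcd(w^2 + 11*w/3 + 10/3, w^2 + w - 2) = w + 2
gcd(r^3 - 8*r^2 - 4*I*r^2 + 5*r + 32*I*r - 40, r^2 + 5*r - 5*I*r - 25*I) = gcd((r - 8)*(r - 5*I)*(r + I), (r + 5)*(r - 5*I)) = r - 5*I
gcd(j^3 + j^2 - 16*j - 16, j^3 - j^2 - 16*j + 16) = j^2 - 16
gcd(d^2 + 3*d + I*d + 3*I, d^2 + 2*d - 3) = d + 3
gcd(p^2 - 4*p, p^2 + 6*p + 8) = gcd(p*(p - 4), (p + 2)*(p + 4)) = 1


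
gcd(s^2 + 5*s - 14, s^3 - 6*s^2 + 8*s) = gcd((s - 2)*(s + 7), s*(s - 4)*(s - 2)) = s - 2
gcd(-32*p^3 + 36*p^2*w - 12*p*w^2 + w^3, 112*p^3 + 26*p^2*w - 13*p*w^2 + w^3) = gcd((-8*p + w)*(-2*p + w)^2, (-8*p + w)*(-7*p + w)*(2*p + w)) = 8*p - w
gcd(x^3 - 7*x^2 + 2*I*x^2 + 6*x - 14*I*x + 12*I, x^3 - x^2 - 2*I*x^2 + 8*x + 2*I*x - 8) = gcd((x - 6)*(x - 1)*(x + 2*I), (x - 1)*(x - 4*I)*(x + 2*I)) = x^2 + x*(-1 + 2*I) - 2*I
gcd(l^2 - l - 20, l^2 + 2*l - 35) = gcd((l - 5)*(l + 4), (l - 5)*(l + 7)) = l - 5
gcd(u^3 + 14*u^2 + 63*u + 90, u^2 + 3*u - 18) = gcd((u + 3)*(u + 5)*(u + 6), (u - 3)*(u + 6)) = u + 6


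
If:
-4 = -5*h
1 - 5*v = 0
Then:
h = 4/5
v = 1/5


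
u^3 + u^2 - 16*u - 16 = (u - 4)*(u + 1)*(u + 4)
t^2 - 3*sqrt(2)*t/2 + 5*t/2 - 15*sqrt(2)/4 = (t + 5/2)*(t - 3*sqrt(2)/2)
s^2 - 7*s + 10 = (s - 5)*(s - 2)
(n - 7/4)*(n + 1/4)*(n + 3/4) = n^3 - 3*n^2/4 - 25*n/16 - 21/64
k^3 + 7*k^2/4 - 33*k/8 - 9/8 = (k - 3/2)*(k + 1/4)*(k + 3)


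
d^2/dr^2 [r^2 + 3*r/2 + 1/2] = 2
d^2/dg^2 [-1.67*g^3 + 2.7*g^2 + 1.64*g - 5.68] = 5.4 - 10.02*g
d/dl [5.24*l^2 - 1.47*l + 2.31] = 10.48*l - 1.47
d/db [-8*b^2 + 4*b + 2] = 4 - 16*b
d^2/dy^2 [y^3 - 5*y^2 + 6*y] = 6*y - 10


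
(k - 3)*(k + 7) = k^2 + 4*k - 21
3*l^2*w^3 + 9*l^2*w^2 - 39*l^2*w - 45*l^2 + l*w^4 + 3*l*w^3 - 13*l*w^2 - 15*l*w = (3*l + w)*(w - 3)*(w + 5)*(l*w + l)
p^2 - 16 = (p - 4)*(p + 4)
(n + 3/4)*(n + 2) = n^2 + 11*n/4 + 3/2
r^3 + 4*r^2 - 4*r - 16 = (r - 2)*(r + 2)*(r + 4)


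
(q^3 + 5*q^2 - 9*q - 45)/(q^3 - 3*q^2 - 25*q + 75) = (q + 3)/(q - 5)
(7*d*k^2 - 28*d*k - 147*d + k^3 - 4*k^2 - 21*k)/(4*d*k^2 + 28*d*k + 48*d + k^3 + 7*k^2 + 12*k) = (7*d*k - 49*d + k^2 - 7*k)/(4*d*k + 16*d + k^2 + 4*k)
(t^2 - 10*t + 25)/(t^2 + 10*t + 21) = (t^2 - 10*t + 25)/(t^2 + 10*t + 21)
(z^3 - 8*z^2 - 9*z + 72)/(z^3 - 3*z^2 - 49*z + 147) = (z^2 - 5*z - 24)/(z^2 - 49)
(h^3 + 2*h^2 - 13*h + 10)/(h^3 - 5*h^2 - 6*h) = (-h^3 - 2*h^2 + 13*h - 10)/(h*(-h^2 + 5*h + 6))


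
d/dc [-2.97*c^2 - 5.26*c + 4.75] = -5.94*c - 5.26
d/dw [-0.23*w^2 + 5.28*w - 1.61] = 5.28 - 0.46*w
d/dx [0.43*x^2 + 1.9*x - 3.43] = 0.86*x + 1.9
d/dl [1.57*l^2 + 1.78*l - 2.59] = 3.14*l + 1.78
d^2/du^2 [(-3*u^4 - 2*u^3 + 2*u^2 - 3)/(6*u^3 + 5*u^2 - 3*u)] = 6*(u^6 + 9*u^5 - 207*u^4 - 236*u^3 - 21*u^2 + 45*u - 9)/(u^3*(216*u^6 + 540*u^5 + 126*u^4 - 415*u^3 - 63*u^2 + 135*u - 27))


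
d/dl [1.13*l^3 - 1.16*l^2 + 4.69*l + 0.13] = 3.39*l^2 - 2.32*l + 4.69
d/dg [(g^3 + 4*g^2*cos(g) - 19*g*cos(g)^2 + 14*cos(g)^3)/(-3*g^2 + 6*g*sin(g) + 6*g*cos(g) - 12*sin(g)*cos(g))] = (6*g^2*sin(g) - 2*g^2*cos(g) - g^2 + 4*g*sin(g) - 7*g*sin(2*g) - 12*g + 6*sin(2*g) + 35*cos(g)/2 - 7*cos(2*g)/2 - 7*cos(3*g)/2 - 7/2)/(3*(g - 2*sin(g))^2)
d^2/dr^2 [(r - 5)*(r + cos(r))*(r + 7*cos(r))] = -8*r^2*cos(r) - 32*r*sin(r) + 40*r*cos(r) - 14*r*cos(2*r) + 6*r + 80*sin(r) - 14*sin(2*r) + 16*cos(r) + 70*cos(2*r) - 10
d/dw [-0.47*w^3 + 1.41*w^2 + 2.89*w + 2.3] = -1.41*w^2 + 2.82*w + 2.89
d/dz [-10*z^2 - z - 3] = -20*z - 1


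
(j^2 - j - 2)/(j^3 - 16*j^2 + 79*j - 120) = (j^2 - j - 2)/(j^3 - 16*j^2 + 79*j - 120)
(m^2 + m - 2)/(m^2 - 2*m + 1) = (m + 2)/(m - 1)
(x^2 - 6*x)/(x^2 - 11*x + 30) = x/(x - 5)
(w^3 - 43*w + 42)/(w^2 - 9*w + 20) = (w^3 - 43*w + 42)/(w^2 - 9*w + 20)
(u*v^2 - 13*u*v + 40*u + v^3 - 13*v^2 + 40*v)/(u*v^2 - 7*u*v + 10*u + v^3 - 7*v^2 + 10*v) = (v - 8)/(v - 2)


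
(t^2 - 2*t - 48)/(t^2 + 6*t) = (t - 8)/t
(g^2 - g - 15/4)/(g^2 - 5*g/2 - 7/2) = (-4*g^2 + 4*g + 15)/(2*(-2*g^2 + 5*g + 7))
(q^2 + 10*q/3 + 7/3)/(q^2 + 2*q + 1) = (q + 7/3)/(q + 1)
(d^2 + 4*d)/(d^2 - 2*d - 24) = d/(d - 6)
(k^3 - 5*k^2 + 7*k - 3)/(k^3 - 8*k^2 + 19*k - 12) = (k - 1)/(k - 4)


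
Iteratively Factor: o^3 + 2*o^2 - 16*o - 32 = (o + 4)*(o^2 - 2*o - 8) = (o - 4)*(o + 4)*(o + 2)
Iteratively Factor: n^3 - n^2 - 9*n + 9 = (n + 3)*(n^2 - 4*n + 3) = (n - 1)*(n + 3)*(n - 3)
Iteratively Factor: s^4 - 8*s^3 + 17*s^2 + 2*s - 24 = (s - 2)*(s^3 - 6*s^2 + 5*s + 12) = (s - 2)*(s + 1)*(s^2 - 7*s + 12) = (s - 4)*(s - 2)*(s + 1)*(s - 3)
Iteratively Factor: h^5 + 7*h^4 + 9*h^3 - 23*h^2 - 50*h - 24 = (h + 3)*(h^4 + 4*h^3 - 3*h^2 - 14*h - 8) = (h + 1)*(h + 3)*(h^3 + 3*h^2 - 6*h - 8) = (h - 2)*(h + 1)*(h + 3)*(h^2 + 5*h + 4) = (h - 2)*(h + 1)*(h + 3)*(h + 4)*(h + 1)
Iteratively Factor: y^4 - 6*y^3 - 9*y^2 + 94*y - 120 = (y - 5)*(y^3 - y^2 - 14*y + 24) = (y - 5)*(y + 4)*(y^2 - 5*y + 6) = (y - 5)*(y - 3)*(y + 4)*(y - 2)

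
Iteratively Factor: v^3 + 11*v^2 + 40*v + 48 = (v + 4)*(v^2 + 7*v + 12) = (v + 4)^2*(v + 3)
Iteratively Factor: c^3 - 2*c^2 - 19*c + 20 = (c - 5)*(c^2 + 3*c - 4) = (c - 5)*(c + 4)*(c - 1)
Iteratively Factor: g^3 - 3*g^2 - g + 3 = (g - 3)*(g^2 - 1) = (g - 3)*(g + 1)*(g - 1)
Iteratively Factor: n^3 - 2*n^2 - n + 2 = (n - 2)*(n^2 - 1) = (n - 2)*(n + 1)*(n - 1)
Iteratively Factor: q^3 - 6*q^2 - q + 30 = (q - 3)*(q^2 - 3*q - 10) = (q - 3)*(q + 2)*(q - 5)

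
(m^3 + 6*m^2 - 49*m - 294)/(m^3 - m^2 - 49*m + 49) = (m + 6)/(m - 1)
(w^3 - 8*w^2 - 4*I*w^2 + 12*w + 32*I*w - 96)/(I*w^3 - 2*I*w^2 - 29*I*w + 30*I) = (-I*w^3 + w^2*(-4 + 8*I) + w*(32 - 12*I) + 96*I)/(w^3 - 2*w^2 - 29*w + 30)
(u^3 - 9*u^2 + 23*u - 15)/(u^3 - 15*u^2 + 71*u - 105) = (u - 1)/(u - 7)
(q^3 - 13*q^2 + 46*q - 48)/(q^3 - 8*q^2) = 1 - 5/q + 6/q^2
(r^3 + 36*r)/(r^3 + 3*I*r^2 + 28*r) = (r^2 + 36)/(r^2 + 3*I*r + 28)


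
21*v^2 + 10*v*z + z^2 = (3*v + z)*(7*v + z)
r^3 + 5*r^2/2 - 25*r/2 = r*(r - 5/2)*(r + 5)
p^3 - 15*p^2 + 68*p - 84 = (p - 7)*(p - 6)*(p - 2)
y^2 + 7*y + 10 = (y + 2)*(y + 5)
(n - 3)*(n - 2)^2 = n^3 - 7*n^2 + 16*n - 12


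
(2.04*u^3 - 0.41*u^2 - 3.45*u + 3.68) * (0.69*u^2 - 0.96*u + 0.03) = 1.4076*u^5 - 2.2413*u^4 - 1.9257*u^3 + 5.8389*u^2 - 3.6363*u + 0.1104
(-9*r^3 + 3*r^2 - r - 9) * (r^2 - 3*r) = -9*r^5 + 30*r^4 - 10*r^3 - 6*r^2 + 27*r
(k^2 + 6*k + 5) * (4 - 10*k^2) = -10*k^4 - 60*k^3 - 46*k^2 + 24*k + 20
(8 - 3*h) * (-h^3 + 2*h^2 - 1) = 3*h^4 - 14*h^3 + 16*h^2 + 3*h - 8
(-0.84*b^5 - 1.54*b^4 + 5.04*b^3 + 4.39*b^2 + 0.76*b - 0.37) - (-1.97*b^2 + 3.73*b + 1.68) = -0.84*b^5 - 1.54*b^4 + 5.04*b^3 + 6.36*b^2 - 2.97*b - 2.05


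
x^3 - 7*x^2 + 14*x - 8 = (x - 4)*(x - 2)*(x - 1)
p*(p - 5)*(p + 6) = p^3 + p^2 - 30*p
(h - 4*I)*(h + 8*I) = h^2 + 4*I*h + 32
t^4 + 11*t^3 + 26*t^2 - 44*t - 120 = (t - 2)*(t + 2)*(t + 5)*(t + 6)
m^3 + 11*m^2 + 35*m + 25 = (m + 1)*(m + 5)^2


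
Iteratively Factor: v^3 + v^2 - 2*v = (v + 2)*(v^2 - v) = (v - 1)*(v + 2)*(v)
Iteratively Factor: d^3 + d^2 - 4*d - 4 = (d - 2)*(d^2 + 3*d + 2) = (d - 2)*(d + 1)*(d + 2)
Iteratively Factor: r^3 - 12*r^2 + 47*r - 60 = (r - 3)*(r^2 - 9*r + 20) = (r - 4)*(r - 3)*(r - 5)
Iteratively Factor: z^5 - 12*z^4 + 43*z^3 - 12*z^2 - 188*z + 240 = (z - 4)*(z^4 - 8*z^3 + 11*z^2 + 32*z - 60) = (z - 5)*(z - 4)*(z^3 - 3*z^2 - 4*z + 12) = (z - 5)*(z - 4)*(z - 3)*(z^2 - 4) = (z - 5)*(z - 4)*(z - 3)*(z + 2)*(z - 2)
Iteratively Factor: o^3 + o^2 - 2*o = (o + 2)*(o^2 - o) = o*(o + 2)*(o - 1)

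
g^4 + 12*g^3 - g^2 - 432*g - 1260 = (g - 6)*(g + 5)*(g + 6)*(g + 7)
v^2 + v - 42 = (v - 6)*(v + 7)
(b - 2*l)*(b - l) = b^2 - 3*b*l + 2*l^2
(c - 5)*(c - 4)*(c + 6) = c^3 - 3*c^2 - 34*c + 120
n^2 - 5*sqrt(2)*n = n*(n - 5*sqrt(2))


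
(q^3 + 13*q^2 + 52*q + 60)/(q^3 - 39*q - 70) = (q + 6)/(q - 7)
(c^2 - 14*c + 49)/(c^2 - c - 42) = (c - 7)/(c + 6)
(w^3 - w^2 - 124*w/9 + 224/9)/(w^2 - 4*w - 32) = (w^2 - 5*w + 56/9)/(w - 8)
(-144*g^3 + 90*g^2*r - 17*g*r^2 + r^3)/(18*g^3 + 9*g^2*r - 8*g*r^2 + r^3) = (-8*g + r)/(g + r)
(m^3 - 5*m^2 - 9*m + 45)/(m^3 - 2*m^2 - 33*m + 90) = (m + 3)/(m + 6)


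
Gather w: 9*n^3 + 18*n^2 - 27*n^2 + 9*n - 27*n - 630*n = 9*n^3 - 9*n^2 - 648*n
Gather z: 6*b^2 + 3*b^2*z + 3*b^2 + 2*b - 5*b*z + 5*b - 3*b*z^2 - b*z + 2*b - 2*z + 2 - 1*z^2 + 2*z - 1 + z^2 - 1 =9*b^2 - 3*b*z^2 + 9*b + z*(3*b^2 - 6*b)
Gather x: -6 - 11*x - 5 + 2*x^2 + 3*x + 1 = 2*x^2 - 8*x - 10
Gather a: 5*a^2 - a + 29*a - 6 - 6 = 5*a^2 + 28*a - 12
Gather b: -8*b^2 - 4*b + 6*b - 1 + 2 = -8*b^2 + 2*b + 1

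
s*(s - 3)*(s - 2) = s^3 - 5*s^2 + 6*s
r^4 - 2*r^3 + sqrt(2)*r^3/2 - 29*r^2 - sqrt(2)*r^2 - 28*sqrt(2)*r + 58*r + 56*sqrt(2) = (r - 2)*(r - 4*sqrt(2))*(r + sqrt(2))*(r + 7*sqrt(2)/2)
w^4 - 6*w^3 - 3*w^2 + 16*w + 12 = (w - 6)*(w - 2)*(w + 1)^2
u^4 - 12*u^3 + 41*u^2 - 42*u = u*(u - 7)*(u - 3)*(u - 2)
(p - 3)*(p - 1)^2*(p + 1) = p^4 - 4*p^3 + 2*p^2 + 4*p - 3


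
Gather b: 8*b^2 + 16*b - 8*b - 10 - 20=8*b^2 + 8*b - 30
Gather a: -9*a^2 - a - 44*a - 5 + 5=-9*a^2 - 45*a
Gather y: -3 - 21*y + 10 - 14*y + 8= 15 - 35*y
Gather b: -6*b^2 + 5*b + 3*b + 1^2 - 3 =-6*b^2 + 8*b - 2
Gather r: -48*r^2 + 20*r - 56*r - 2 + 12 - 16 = -48*r^2 - 36*r - 6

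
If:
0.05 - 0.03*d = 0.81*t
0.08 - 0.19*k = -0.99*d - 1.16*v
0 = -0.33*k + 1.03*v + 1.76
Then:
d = 0.942760942760943 - 0.572696663605755*v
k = 3.12121212121212*v + 5.33333333333333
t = 0.0212109875409539*v + 0.0268113231076194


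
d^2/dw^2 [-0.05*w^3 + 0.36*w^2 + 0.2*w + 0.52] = 0.72 - 0.3*w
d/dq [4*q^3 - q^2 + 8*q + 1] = 12*q^2 - 2*q + 8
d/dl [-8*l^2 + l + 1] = 1 - 16*l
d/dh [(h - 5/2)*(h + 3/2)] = 2*h - 1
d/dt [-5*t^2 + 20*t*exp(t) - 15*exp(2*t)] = 20*t*exp(t) - 10*t - 30*exp(2*t) + 20*exp(t)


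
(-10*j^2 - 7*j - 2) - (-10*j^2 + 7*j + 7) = -14*j - 9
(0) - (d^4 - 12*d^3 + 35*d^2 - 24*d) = -d^4 + 12*d^3 - 35*d^2 + 24*d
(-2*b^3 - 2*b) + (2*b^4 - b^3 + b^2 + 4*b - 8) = 2*b^4 - 3*b^3 + b^2 + 2*b - 8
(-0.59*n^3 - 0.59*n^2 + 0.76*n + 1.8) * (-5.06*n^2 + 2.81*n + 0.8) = 2.9854*n^5 + 1.3275*n^4 - 5.9755*n^3 - 7.4444*n^2 + 5.666*n + 1.44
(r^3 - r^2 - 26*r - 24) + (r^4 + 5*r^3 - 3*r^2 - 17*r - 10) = r^4 + 6*r^3 - 4*r^2 - 43*r - 34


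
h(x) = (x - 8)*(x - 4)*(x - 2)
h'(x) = (x - 8)*(x - 4) + (x - 8)*(x - 2) + (x - 4)*(x - 2)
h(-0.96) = -131.55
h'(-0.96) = 85.64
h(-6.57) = -1319.82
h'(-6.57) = 369.45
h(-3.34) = -444.48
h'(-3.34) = 182.99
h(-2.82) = -355.68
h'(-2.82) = 158.82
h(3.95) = 0.39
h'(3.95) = -7.79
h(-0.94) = -129.84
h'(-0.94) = 84.97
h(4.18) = -1.50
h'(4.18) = -8.62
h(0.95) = -22.58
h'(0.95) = 32.11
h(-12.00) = -4480.00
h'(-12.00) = 824.00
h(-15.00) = -7429.00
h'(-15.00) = 1151.00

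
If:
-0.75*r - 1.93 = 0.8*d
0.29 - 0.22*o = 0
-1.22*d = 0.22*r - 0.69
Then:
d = 1.27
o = 1.32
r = -3.93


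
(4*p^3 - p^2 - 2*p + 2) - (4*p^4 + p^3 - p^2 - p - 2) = -4*p^4 + 3*p^3 - p + 4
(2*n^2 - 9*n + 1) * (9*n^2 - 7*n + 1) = 18*n^4 - 95*n^3 + 74*n^2 - 16*n + 1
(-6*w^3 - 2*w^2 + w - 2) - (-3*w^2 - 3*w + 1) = -6*w^3 + w^2 + 4*w - 3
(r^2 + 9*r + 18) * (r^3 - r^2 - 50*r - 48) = r^5 + 8*r^4 - 41*r^3 - 516*r^2 - 1332*r - 864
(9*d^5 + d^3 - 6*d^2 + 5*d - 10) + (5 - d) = 9*d^5 + d^3 - 6*d^2 + 4*d - 5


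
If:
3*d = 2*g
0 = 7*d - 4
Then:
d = 4/7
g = 6/7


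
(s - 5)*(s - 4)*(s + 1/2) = s^3 - 17*s^2/2 + 31*s/2 + 10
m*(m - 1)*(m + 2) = m^3 + m^2 - 2*m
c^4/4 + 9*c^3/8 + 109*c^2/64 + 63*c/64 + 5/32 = (c/4 + 1/2)*(c + 1/4)*(c + 1)*(c + 5/4)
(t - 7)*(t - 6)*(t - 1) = t^3 - 14*t^2 + 55*t - 42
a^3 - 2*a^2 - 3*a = a*(a - 3)*(a + 1)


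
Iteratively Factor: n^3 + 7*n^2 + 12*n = (n + 3)*(n^2 + 4*n) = n*(n + 3)*(n + 4)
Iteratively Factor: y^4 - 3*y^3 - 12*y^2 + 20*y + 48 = (y - 4)*(y^3 + y^2 - 8*y - 12) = (y - 4)*(y - 3)*(y^2 + 4*y + 4) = (y - 4)*(y - 3)*(y + 2)*(y + 2)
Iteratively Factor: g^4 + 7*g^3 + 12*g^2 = (g + 4)*(g^3 + 3*g^2) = g*(g + 4)*(g^2 + 3*g) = g*(g + 3)*(g + 4)*(g)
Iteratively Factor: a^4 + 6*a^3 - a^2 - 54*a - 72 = (a - 3)*(a^3 + 9*a^2 + 26*a + 24) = (a - 3)*(a + 2)*(a^2 + 7*a + 12) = (a - 3)*(a + 2)*(a + 4)*(a + 3)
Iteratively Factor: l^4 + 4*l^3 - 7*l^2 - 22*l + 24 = (l - 2)*(l^3 + 6*l^2 + 5*l - 12) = (l - 2)*(l + 3)*(l^2 + 3*l - 4) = (l - 2)*(l - 1)*(l + 3)*(l + 4)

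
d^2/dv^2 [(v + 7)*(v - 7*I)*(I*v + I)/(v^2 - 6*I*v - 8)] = (v^3*(16 + 42*I) + v^2*(342 + 384*I) + v*(2688 - 1044*I) - 1176 - 4352*I)/(v^6 - 18*I*v^5 - 132*v^4 + 504*I*v^3 + 1056*v^2 - 1152*I*v - 512)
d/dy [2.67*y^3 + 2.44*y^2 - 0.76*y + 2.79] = 8.01*y^2 + 4.88*y - 0.76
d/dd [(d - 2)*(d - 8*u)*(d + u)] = 3*d^2 - 14*d*u - 4*d - 8*u^2 + 14*u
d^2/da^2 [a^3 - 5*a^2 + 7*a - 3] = 6*a - 10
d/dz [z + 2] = 1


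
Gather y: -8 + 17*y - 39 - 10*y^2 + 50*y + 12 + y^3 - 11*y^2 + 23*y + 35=y^3 - 21*y^2 + 90*y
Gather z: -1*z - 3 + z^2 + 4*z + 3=z^2 + 3*z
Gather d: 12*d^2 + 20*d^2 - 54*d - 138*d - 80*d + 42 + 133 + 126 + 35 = 32*d^2 - 272*d + 336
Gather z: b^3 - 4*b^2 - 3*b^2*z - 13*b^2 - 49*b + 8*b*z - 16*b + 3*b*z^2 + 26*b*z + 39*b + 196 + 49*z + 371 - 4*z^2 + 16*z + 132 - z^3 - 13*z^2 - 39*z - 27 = b^3 - 17*b^2 - 26*b - z^3 + z^2*(3*b - 17) + z*(-3*b^2 + 34*b + 26) + 672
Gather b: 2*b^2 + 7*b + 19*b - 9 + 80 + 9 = 2*b^2 + 26*b + 80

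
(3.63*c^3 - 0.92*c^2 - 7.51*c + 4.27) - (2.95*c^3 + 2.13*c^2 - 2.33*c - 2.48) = 0.68*c^3 - 3.05*c^2 - 5.18*c + 6.75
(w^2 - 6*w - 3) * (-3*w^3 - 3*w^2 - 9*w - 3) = -3*w^5 + 15*w^4 + 18*w^3 + 60*w^2 + 45*w + 9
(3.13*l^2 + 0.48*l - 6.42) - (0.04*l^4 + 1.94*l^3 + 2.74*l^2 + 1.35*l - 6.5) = -0.04*l^4 - 1.94*l^3 + 0.39*l^2 - 0.87*l + 0.0800000000000001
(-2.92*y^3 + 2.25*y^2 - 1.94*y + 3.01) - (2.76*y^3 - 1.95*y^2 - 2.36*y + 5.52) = -5.68*y^3 + 4.2*y^2 + 0.42*y - 2.51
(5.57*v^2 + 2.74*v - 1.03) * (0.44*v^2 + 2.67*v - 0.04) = 2.4508*v^4 + 16.0775*v^3 + 6.6398*v^2 - 2.8597*v + 0.0412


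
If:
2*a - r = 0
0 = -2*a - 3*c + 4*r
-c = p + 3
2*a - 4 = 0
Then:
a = 2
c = 4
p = -7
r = 4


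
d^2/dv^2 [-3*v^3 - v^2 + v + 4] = -18*v - 2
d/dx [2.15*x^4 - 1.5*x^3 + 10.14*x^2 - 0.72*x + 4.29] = 8.6*x^3 - 4.5*x^2 + 20.28*x - 0.72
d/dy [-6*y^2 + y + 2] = 1 - 12*y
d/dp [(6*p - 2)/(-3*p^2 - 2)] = 6*(3*p^2 - 2*p - 2)/(9*p^4 + 12*p^2 + 4)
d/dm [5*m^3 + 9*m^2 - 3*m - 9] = 15*m^2 + 18*m - 3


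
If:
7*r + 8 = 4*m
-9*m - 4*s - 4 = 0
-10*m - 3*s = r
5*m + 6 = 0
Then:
No Solution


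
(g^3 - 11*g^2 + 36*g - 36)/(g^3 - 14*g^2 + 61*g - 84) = (g^2 - 8*g + 12)/(g^2 - 11*g + 28)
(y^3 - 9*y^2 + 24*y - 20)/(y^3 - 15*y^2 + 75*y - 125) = (y^2 - 4*y + 4)/(y^2 - 10*y + 25)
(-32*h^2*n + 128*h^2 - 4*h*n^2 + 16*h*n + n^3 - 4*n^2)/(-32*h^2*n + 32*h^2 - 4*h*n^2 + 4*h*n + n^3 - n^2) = (n - 4)/(n - 1)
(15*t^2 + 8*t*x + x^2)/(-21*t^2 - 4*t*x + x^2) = (5*t + x)/(-7*t + x)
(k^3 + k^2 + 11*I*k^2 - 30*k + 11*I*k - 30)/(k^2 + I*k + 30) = (k^2 + k*(1 + 5*I) + 5*I)/(k - 5*I)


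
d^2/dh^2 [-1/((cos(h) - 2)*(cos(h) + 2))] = 2*(2*sin(h)^4 - 9*sin(h)^2 + 3)/((cos(h) - 2)^3*(cos(h) + 2)^3)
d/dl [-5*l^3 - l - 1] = -15*l^2 - 1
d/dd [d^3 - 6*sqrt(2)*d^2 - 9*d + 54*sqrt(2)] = 3*d^2 - 12*sqrt(2)*d - 9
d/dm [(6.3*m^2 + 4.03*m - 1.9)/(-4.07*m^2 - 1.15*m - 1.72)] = (9.1571*m^2 - 37.138*m - 9.1166)/(16.5649*m^4 + 9.361*m^3 + 15.3233*m^2 + 3.956*m + 2.9584)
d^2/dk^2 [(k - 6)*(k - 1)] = 2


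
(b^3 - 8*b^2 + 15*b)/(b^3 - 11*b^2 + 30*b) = (b - 3)/(b - 6)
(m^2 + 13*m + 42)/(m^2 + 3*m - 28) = (m + 6)/(m - 4)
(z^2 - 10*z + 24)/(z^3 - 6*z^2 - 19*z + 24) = (z^2 - 10*z + 24)/(z^3 - 6*z^2 - 19*z + 24)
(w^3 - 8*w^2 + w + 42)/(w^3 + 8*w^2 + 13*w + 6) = (w^3 - 8*w^2 + w + 42)/(w^3 + 8*w^2 + 13*w + 6)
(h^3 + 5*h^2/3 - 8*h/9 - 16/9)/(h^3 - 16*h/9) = (3*h^2 + h - 4)/(h*(3*h - 4))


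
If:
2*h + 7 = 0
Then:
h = -7/2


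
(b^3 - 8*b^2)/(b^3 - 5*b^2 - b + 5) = b^2*(b - 8)/(b^3 - 5*b^2 - b + 5)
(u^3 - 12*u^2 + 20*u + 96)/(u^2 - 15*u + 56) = (u^2 - 4*u - 12)/(u - 7)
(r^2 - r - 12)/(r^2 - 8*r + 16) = (r + 3)/(r - 4)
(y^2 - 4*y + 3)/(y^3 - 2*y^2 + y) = (y - 3)/(y*(y - 1))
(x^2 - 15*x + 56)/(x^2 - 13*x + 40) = (x - 7)/(x - 5)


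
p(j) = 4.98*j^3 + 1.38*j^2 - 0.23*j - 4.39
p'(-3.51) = 174.14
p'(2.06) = 68.85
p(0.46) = -3.72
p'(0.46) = 4.20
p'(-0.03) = -0.30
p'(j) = 14.94*j^2 + 2.76*j - 0.23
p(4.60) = 508.49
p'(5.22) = 421.27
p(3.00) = 141.80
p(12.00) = 8797.01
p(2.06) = 44.53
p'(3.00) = 142.51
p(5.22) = 740.35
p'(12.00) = 2184.25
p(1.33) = 9.46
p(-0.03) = -4.38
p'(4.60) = 328.60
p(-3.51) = -201.93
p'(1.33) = 29.87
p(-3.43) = -188.33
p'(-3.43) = 166.07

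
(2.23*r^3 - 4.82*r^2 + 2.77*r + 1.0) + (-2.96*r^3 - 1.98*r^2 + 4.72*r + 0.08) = -0.73*r^3 - 6.8*r^2 + 7.49*r + 1.08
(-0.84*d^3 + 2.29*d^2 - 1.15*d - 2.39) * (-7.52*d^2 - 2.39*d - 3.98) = 6.3168*d^5 - 15.2132*d^4 + 6.5181*d^3 + 11.6071*d^2 + 10.2891*d + 9.5122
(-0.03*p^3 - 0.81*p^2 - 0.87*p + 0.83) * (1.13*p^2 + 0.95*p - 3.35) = -0.0339*p^5 - 0.9438*p^4 - 1.6521*p^3 + 2.8249*p^2 + 3.703*p - 2.7805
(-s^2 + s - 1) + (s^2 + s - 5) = 2*s - 6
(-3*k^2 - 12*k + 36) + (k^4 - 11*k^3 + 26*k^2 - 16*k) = k^4 - 11*k^3 + 23*k^2 - 28*k + 36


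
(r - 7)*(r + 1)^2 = r^3 - 5*r^2 - 13*r - 7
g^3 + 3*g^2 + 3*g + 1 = (g + 1)^3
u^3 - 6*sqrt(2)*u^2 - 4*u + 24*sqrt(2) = (u - 2)*(u + 2)*(u - 6*sqrt(2))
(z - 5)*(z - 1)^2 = z^3 - 7*z^2 + 11*z - 5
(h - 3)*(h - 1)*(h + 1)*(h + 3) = h^4 - 10*h^2 + 9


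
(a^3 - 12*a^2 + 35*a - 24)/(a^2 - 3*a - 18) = (-a^3 + 12*a^2 - 35*a + 24)/(-a^2 + 3*a + 18)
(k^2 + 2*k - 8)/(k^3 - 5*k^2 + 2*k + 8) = (k + 4)/(k^2 - 3*k - 4)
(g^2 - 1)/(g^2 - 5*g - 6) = (g - 1)/(g - 6)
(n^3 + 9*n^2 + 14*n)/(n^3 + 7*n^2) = (n + 2)/n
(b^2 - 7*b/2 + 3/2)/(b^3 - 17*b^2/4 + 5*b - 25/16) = 8*(b - 3)/(8*b^2 - 30*b + 25)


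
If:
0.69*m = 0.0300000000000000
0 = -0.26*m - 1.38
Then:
No Solution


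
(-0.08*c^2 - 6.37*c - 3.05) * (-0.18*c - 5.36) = 0.0144*c^3 + 1.5754*c^2 + 34.6922*c + 16.348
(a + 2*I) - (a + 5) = -5 + 2*I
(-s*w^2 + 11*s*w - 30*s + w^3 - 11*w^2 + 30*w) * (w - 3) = -s*w^3 + 14*s*w^2 - 63*s*w + 90*s + w^4 - 14*w^3 + 63*w^2 - 90*w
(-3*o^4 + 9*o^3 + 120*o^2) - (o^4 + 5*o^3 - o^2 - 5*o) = -4*o^4 + 4*o^3 + 121*o^2 + 5*o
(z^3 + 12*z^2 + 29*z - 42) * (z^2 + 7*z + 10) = z^5 + 19*z^4 + 123*z^3 + 281*z^2 - 4*z - 420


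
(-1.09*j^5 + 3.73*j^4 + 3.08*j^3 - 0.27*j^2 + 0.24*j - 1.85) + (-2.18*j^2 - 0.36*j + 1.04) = -1.09*j^5 + 3.73*j^4 + 3.08*j^3 - 2.45*j^2 - 0.12*j - 0.81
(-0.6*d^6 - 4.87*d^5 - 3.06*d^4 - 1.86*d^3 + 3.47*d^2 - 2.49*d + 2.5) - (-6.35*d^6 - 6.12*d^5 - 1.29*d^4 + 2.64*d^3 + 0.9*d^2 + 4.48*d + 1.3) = 5.75*d^6 + 1.25*d^5 - 1.77*d^4 - 4.5*d^3 + 2.57*d^2 - 6.97*d + 1.2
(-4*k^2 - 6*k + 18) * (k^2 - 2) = -4*k^4 - 6*k^3 + 26*k^2 + 12*k - 36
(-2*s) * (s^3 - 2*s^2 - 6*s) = -2*s^4 + 4*s^3 + 12*s^2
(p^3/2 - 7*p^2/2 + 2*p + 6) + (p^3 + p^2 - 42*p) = 3*p^3/2 - 5*p^2/2 - 40*p + 6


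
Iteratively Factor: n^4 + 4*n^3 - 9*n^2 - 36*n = (n + 3)*(n^3 + n^2 - 12*n) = (n + 3)*(n + 4)*(n^2 - 3*n) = n*(n + 3)*(n + 4)*(n - 3)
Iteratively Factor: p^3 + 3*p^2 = (p)*(p^2 + 3*p) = p*(p + 3)*(p)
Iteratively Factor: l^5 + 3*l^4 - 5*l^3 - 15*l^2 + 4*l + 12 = (l - 1)*(l^4 + 4*l^3 - l^2 - 16*l - 12) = (l - 1)*(l + 2)*(l^3 + 2*l^2 - 5*l - 6) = (l - 1)*(l + 2)*(l + 3)*(l^2 - l - 2) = (l - 1)*(l + 1)*(l + 2)*(l + 3)*(l - 2)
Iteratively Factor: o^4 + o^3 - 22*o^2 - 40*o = (o)*(o^3 + o^2 - 22*o - 40) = o*(o + 2)*(o^2 - o - 20) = o*(o + 2)*(o + 4)*(o - 5)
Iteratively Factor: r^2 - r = (r)*(r - 1)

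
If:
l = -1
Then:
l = -1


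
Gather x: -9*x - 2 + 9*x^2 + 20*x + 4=9*x^2 + 11*x + 2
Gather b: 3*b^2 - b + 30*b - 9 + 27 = 3*b^2 + 29*b + 18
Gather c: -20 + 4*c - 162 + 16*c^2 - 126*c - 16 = 16*c^2 - 122*c - 198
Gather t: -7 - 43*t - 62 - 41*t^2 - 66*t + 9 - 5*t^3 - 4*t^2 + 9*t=-5*t^3 - 45*t^2 - 100*t - 60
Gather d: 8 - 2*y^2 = 8 - 2*y^2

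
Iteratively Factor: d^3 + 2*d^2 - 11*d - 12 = (d + 1)*(d^2 + d - 12) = (d + 1)*(d + 4)*(d - 3)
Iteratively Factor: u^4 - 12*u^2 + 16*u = (u - 2)*(u^3 + 2*u^2 - 8*u) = (u - 2)^2*(u^2 + 4*u) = (u - 2)^2*(u + 4)*(u)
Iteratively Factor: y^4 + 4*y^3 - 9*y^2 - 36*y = (y)*(y^3 + 4*y^2 - 9*y - 36) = y*(y - 3)*(y^2 + 7*y + 12) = y*(y - 3)*(y + 3)*(y + 4)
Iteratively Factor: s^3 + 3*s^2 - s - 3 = (s - 1)*(s^2 + 4*s + 3) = (s - 1)*(s + 1)*(s + 3)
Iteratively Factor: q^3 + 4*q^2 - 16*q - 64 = (q + 4)*(q^2 - 16) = (q - 4)*(q + 4)*(q + 4)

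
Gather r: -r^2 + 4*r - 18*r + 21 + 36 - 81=-r^2 - 14*r - 24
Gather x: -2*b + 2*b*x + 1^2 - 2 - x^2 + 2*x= -2*b - x^2 + x*(2*b + 2) - 1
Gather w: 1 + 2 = 3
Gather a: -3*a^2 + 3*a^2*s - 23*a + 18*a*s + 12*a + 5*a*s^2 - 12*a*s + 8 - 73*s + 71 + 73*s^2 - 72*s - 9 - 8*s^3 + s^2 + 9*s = a^2*(3*s - 3) + a*(5*s^2 + 6*s - 11) - 8*s^3 + 74*s^2 - 136*s + 70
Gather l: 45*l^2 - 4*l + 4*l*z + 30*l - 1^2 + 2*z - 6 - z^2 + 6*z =45*l^2 + l*(4*z + 26) - z^2 + 8*z - 7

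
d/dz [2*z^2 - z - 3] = 4*z - 1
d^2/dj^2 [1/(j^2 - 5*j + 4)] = 2*(-j^2 + 5*j + (2*j - 5)^2 - 4)/(j^2 - 5*j + 4)^3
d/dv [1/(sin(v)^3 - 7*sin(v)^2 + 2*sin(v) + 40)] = (-3*sin(v)^2 + 14*sin(v) - 2)*cos(v)/(sin(v)^3 - 7*sin(v)^2 + 2*sin(v) + 40)^2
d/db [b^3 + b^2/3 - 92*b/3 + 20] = 3*b^2 + 2*b/3 - 92/3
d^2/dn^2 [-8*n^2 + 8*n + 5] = -16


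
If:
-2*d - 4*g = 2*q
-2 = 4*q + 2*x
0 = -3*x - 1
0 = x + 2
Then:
No Solution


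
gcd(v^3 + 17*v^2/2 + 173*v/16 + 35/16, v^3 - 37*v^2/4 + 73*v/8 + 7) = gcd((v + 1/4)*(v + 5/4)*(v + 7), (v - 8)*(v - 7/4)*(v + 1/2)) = 1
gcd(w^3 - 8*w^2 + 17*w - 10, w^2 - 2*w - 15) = w - 5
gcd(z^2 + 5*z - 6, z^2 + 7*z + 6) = z + 6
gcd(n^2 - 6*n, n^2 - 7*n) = n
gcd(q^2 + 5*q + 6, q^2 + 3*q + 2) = q + 2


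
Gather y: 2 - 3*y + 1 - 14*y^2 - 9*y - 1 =-14*y^2 - 12*y + 2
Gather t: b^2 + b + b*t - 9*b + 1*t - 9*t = b^2 - 8*b + t*(b - 8)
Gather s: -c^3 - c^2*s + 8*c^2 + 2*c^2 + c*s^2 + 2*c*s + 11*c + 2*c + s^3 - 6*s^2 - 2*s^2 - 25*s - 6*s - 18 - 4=-c^3 + 10*c^2 + 13*c + s^3 + s^2*(c - 8) + s*(-c^2 + 2*c - 31) - 22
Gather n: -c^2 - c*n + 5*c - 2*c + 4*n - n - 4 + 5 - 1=-c^2 + 3*c + n*(3 - c)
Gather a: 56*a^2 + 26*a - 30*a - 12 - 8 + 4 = 56*a^2 - 4*a - 16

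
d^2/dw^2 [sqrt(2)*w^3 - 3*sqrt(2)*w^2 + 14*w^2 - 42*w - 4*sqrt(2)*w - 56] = 6*sqrt(2)*w - 6*sqrt(2) + 28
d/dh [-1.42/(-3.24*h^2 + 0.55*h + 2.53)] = (0.781 - 9.2016*h)/(-3.24*h^2 + 0.55*h + 2.53)^2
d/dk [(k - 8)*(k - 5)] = 2*k - 13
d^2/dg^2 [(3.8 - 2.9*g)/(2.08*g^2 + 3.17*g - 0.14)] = (-(2.9*g - 3.8)*(4.16*g + 3.17)*(8.32*g + 6.34) + (36.192*g + 2.578)*(2.08*g^2 + 3.17*g - 0.14))/(2.08*g^2 + 3.17*g - 0.14)^3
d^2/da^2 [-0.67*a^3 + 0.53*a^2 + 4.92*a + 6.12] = 1.06 - 4.02*a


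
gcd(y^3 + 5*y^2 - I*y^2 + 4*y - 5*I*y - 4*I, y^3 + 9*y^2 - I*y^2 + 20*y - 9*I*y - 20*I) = y^2 + y*(4 - I) - 4*I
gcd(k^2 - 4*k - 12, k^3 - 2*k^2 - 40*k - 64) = k + 2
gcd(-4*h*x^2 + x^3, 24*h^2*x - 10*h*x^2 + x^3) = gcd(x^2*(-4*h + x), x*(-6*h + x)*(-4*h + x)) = -4*h*x + x^2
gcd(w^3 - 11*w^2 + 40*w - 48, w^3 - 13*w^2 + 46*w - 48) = w - 3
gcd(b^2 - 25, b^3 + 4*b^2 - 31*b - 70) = b - 5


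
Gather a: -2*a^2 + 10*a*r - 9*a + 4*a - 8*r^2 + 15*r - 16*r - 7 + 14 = -2*a^2 + a*(10*r - 5) - 8*r^2 - r + 7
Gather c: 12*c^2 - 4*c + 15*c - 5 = 12*c^2 + 11*c - 5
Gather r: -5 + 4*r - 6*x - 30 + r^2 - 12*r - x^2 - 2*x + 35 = r^2 - 8*r - x^2 - 8*x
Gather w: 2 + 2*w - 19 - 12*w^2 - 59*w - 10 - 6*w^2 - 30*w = -18*w^2 - 87*w - 27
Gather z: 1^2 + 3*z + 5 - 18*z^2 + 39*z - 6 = -18*z^2 + 42*z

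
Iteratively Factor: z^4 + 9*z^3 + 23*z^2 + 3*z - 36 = (z - 1)*(z^3 + 10*z^2 + 33*z + 36) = (z - 1)*(z + 3)*(z^2 + 7*z + 12) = (z - 1)*(z + 3)*(z + 4)*(z + 3)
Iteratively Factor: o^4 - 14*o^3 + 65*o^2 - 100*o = (o - 4)*(o^3 - 10*o^2 + 25*o) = (o - 5)*(o - 4)*(o^2 - 5*o) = o*(o - 5)*(o - 4)*(o - 5)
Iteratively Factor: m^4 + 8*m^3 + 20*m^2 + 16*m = (m)*(m^3 + 8*m^2 + 20*m + 16) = m*(m + 4)*(m^2 + 4*m + 4) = m*(m + 2)*(m + 4)*(m + 2)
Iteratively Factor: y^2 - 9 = (y + 3)*(y - 3)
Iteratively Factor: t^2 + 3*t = (t + 3)*(t)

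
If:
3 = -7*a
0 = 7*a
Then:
No Solution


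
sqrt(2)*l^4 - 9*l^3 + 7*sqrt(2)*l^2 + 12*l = l*(l - 3*sqrt(2))*(l - 2*sqrt(2))*(sqrt(2)*l + 1)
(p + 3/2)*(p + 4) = p^2 + 11*p/2 + 6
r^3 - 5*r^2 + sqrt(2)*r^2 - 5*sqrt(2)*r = r*(r - 5)*(r + sqrt(2))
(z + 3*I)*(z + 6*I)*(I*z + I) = I*z^3 - 9*z^2 + I*z^2 - 9*z - 18*I*z - 18*I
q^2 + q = q*(q + 1)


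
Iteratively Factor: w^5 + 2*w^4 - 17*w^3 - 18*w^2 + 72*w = (w + 4)*(w^4 - 2*w^3 - 9*w^2 + 18*w) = (w - 3)*(w + 4)*(w^3 + w^2 - 6*w) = (w - 3)*(w + 3)*(w + 4)*(w^2 - 2*w) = (w - 3)*(w - 2)*(w + 3)*(w + 4)*(w)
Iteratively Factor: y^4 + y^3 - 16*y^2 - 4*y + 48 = (y + 2)*(y^3 - y^2 - 14*y + 24) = (y - 3)*(y + 2)*(y^2 + 2*y - 8) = (y - 3)*(y - 2)*(y + 2)*(y + 4)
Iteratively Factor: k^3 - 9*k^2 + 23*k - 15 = (k - 5)*(k^2 - 4*k + 3) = (k - 5)*(k - 1)*(k - 3)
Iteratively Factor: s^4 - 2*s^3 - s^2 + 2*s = (s + 1)*(s^3 - 3*s^2 + 2*s) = s*(s + 1)*(s^2 - 3*s + 2) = s*(s - 2)*(s + 1)*(s - 1)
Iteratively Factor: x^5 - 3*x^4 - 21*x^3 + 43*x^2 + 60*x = (x - 5)*(x^4 + 2*x^3 - 11*x^2 - 12*x) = (x - 5)*(x + 1)*(x^3 + x^2 - 12*x) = (x - 5)*(x + 1)*(x + 4)*(x^2 - 3*x) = x*(x - 5)*(x + 1)*(x + 4)*(x - 3)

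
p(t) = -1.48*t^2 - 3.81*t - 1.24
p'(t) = -2.96*t - 3.81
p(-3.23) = -4.37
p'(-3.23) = 5.75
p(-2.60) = -1.34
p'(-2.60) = 3.89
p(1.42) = -9.63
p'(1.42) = -8.01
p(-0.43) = 0.12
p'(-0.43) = -2.54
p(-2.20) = -0.02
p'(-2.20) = 2.70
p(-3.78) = -7.99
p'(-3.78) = 7.38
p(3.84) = -37.69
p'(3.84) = -15.18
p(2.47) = -19.68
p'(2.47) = -11.12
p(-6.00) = -31.66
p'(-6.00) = 13.95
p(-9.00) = -86.83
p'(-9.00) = 22.83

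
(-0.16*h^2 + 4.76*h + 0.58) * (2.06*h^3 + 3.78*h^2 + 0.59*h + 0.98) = -0.3296*h^5 + 9.2008*h^4 + 19.0932*h^3 + 4.844*h^2 + 5.007*h + 0.5684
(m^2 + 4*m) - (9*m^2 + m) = -8*m^2 + 3*m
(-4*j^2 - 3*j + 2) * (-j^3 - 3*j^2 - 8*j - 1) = 4*j^5 + 15*j^4 + 39*j^3 + 22*j^2 - 13*j - 2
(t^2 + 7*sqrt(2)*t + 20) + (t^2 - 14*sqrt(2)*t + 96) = 2*t^2 - 7*sqrt(2)*t + 116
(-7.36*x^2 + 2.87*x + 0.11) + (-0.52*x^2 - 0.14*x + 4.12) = -7.88*x^2 + 2.73*x + 4.23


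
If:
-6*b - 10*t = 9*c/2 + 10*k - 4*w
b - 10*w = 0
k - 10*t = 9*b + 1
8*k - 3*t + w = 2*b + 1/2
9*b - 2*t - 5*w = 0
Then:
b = -50/2649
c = 370/2649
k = 74/2649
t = -425/5298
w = -5/2649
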